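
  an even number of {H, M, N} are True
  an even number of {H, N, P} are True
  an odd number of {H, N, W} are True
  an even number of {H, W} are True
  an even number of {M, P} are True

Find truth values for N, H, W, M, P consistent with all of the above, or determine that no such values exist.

N=T; H=T; W=T; M=F; P=F

{H, M, N}: 2 true → even ✓
{H, N, P}: 2 true → even ✓
{H, N, W}: 3 true → odd ✓
{H, W}: 2 true → even ✓
{M, P}: 0 true → even ✓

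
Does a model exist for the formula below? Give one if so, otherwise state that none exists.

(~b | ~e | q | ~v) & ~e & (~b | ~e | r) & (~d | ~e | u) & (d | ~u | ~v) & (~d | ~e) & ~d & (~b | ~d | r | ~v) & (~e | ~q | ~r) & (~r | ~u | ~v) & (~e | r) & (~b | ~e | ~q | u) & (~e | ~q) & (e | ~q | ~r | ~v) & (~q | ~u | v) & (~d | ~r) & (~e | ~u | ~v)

u = False, d = False, b = False, v = False, r = False, q = True, e = False

Unit clause (~e) forces e = False.
Unit clause (~d) forces d = False.
Set u = False.
Set b = False.
Set v = False.
Set r = False.
Set q = True.
All clauses satisfied.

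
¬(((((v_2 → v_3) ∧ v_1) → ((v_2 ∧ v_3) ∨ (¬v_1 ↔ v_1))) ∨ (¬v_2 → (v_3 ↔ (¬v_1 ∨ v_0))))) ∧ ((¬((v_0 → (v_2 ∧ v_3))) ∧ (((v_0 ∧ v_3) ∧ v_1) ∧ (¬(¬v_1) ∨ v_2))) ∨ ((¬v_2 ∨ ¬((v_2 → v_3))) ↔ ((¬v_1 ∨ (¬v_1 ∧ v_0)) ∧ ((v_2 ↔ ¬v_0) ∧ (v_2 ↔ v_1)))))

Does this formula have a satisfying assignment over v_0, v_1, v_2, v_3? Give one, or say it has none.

Case v_1 = True: the formula simplifies to ¬((((v_2 → v_3) → (v_2 ∧ v_3)) ∨ (¬v_2 → (v_3 ↔ v_0)))) ∧ ((¬((v_0 → (v_2 ∧ v_3))) ∧ (v_0 ∧ v_3)) ∨ ¬((¬v_2 ∨ ¬((v_2 → v_3))))).
  v_2 = True: the conjunct ¬((((v_2 → v_3) → (v_2 ∧ v_3)) ∨ (¬v_2 → (v_3 ↔ v_0)))) becomes ¬(((v_3 → v_3) ∨ True)) = False.
  v_2 = False: simplifies to ¬((v_3 ↔ v_0)) ∧ (¬(¬v_0) ∧ (v_0 ∧ v_3)).
    v_0 = True: simplifies to ¬v_3 ∧ v_3.
      v_3 = True: the conjunct ¬v_3 is False.
      v_3 = False: the conjunct v_3 is False.
    v_0 = False: the conjunct ¬(¬v_0) becomes ¬(¬False) = False.
Case v_1 = False: the conjunct ¬(((((v_2 → v_3) ∧ v_1) → ((v_2 ∧ v_3) ∨ (¬v_1 ↔ v_1))) ∨ (¬v_2 → (v_3 ↔ (¬v_1 ∨ v_0))))) becomes ¬((True ∨ (¬v_2 → v_3))) = False.
Both cases fail — unsatisfiable.

Unsatisfiable — no assignment works.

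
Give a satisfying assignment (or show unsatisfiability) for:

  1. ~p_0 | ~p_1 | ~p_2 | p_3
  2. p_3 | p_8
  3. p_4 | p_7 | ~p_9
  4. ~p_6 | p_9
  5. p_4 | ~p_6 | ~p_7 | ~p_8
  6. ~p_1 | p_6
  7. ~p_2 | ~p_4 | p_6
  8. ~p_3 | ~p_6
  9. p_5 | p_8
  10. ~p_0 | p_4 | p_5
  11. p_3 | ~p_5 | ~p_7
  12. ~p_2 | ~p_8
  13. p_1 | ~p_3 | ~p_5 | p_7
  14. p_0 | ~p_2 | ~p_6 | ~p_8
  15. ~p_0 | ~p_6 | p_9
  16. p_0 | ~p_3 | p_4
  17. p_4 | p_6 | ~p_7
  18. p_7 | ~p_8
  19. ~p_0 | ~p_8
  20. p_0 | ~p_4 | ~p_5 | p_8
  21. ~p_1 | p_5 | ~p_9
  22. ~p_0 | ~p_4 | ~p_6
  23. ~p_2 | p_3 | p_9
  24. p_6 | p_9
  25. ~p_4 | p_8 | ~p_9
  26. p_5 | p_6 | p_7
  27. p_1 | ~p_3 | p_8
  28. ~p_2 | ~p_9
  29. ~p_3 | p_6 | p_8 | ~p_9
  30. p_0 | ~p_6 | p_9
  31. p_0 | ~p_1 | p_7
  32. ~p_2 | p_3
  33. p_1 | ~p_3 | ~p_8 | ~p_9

Try p_0 = True:
  (~p_0 | ~p_8) forces p_8 = False.
  (p_3 | p_8) forces p_3 = True.
  (~p_3 | ~p_6) forces p_6 = False.
  (~p_1 | p_6) forces p_1 = False.
  clause (p_1 | ~p_3 | p_8) is falsified — backtrack.
So p_0 = False.
Set p_1 = False.
Set p_2 = False.
Try p_3 = True:
  (~p_3 | ~p_6) forces p_6 = False.
  (p_0 | ~p_3 | p_4) forces p_4 = True.
  (p_6 | p_9) forces p_9 = True.
  (~p_4 | p_8 | ~p_9) forces p_8 = True.
  clause (p_1 | ~p_3 | ~p_8 | ~p_9) is falsified — backtrack.
So p_3 = False.
  then (p_3 | p_8) forces p_8 = True.
  then (p_7 | ~p_8) forces p_7 = True.
  then (p_3 | ~p_5 | ~p_7) forces p_5 = False.
Try p_4 = False:
  (p_4 | ~p_6 | ~p_7 | ~p_8) forces p_6 = False.
  clause (p_4 | p_6 | ~p_7) is falsified — backtrack.
So p_4 = True.
Set p_6 = False.
  then (p_6 | p_9) forces p_9 = True.
All clauses satisfied.

p_0=F, p_1=F, p_2=F, p_3=F, p_4=T, p_5=F, p_6=F, p_7=T, p_8=T, p_9=T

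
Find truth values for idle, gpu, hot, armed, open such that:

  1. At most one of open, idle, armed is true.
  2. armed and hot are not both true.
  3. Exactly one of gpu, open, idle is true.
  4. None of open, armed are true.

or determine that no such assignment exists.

idle = False; gpu = True; hot = True; armed = False; open = False

  (1) {open, idle, armed}: 0 true — at most one ✓
  (2) armed=F, hot=T — not both ✓
  (3) {gpu, open, idle}: 1 true — exactly one ✓
  (4) {open, armed}: 0 true — none ✓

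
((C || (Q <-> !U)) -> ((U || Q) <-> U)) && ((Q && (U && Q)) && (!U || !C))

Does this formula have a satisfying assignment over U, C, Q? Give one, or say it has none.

U = True; C = False; Q = True

  (C || (Q <-> !U)) -> ((U || Q) <-> U) = True
    C || (Q <-> !U) = False
      Q <-> !U = False
        !U = False
    (U || Q) <-> U = True
      U || Q = True
  (Q && (U && Q)) && (!U || !C) = True
    Q && (U && Q) = True
      U && Q = True
    !U || !C = True
      !U = False
      !C = True
Both conjuncts True, so the formula holds.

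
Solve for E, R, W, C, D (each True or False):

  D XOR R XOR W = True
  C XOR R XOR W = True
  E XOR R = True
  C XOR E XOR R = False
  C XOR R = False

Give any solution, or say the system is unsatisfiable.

E=F, R=T, W=T, C=T, D=T

D XOR R XOR W = T XOR T XOR T = True ✓
C XOR R XOR W = T XOR T XOR T = True ✓
E XOR R = F XOR T = True ✓
C XOR E XOR R = T XOR F XOR T = False ✓
C XOR R = T XOR T = False ✓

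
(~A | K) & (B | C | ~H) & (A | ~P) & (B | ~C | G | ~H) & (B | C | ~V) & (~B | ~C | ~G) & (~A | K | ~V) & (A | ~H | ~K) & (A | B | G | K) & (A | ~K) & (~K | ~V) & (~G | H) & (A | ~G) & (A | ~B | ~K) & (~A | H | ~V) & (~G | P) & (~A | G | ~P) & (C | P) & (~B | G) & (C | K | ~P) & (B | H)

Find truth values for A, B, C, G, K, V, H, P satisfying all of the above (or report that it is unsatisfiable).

A=T, B=T, C=F, G=T, K=T, V=F, H=T, P=T

Try A = False:
  (A | ~P) forces P = False.
  (A | ~K) forces K = False.
  (A | ~G) forces G = False.
  (A | B | G | K) forces B = True.
  clause (~B | G) is falsified — backtrack.
So A = True.
  then (~A | K) forces K = True.
  then (~K | ~V) forces V = False.
Set B = True.
  then (~B | G) forces G = True.
  then (~B | ~C | ~G) forces C = False.
  then (~G | H) forces H = True.
  then (~G | P) forces P = True.
All clauses satisfied.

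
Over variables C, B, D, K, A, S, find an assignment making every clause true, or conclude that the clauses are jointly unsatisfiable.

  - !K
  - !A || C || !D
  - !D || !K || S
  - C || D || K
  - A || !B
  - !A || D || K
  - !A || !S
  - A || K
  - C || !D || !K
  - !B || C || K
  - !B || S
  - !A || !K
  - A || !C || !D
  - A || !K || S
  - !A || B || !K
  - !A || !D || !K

C: True, B: False, D: True, K: False, A: True, S: False

Unit clause (!K) forces K = False.
In (A || K) only A is left, so A = True.
In (!A || D || K) only D is left, so D = True.
In (!A || !S) only !S is left, so S = False.
In (!B || S) only !B is left, so B = False.
In (!A || C || !D) only C is left, so C = True.
All clauses satisfied.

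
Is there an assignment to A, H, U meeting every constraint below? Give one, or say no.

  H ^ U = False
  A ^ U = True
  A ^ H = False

Adding constraints 1, 2, 3 mod 2: every variable appears an even number of times on the left, so the left side is 0.
But the right sides sum to 1 (mod 2). 0 ≠ 1 — the system is inconsistent.

The formula is unsatisfiable.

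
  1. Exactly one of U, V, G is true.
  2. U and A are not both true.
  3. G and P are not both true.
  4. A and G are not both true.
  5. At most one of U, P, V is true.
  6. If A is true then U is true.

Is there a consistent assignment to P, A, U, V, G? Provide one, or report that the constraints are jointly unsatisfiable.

P=F, A=F, U=F, V=F, G=T

  (1) {U, V, G}: 1 true — exactly one ✓
  (2) U=F, A=F — not both ✓
  (3) G=T, P=F — not both ✓
  (4) A=F, G=T — not both ✓
  (5) {U, P, V}: 0 true — at most one ✓
  (6) A=F ⇒ U: vacuous ✓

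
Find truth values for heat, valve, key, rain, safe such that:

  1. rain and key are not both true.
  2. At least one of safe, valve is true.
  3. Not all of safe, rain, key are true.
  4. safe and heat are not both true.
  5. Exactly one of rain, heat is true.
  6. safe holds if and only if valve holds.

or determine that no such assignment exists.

heat = False, valve = True, key = False, rain = True, safe = True

  (1) rain=T, key=F — not both ✓
  (2) {safe, valve}: 2 true — at least one ✓
  (3) {safe, rain, key}: 2/3 true — not all ✓
  (4) safe=T, heat=F — not both ✓
  (5) {rain, heat}: 1 true — exactly one ✓
  (6) safe=T, valve=T — same ✓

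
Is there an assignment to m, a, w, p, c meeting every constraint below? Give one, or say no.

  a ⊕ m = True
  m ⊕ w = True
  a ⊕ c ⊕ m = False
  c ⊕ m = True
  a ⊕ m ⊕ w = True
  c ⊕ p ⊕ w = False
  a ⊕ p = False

Adding constraints 2, 3, 4, 5 mod 2: every variable appears an even number of times on the left, so the left side is 0.
But the right sides sum to 1 (mod 2). 0 ≠ 1 — the system is inconsistent.

Unsatisfiable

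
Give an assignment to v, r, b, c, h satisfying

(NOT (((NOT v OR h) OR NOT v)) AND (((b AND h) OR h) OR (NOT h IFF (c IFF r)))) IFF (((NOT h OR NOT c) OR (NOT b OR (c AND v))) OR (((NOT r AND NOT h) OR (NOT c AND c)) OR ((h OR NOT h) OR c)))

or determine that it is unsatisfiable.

v = True, r = True, b = False, c = True, h = False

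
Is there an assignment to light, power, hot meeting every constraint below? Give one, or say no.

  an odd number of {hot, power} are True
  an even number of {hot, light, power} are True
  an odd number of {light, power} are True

light = True, power = False, hot = True

{hot, power}: 1 true → odd ✓
{hot, light, power}: 2 true → even ✓
{light, power}: 1 true → odd ✓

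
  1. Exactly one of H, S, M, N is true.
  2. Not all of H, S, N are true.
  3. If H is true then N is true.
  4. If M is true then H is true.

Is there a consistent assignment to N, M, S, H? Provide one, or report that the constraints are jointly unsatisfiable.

N=T; M=F; S=F; H=F

  (1) {H, S, M, N}: 1 true — exactly one ✓
  (2) {H, S, N}: 1/3 true — not all ✓
  (3) H=F ⇒ N: vacuous ✓
  (4) M=F ⇒ H: vacuous ✓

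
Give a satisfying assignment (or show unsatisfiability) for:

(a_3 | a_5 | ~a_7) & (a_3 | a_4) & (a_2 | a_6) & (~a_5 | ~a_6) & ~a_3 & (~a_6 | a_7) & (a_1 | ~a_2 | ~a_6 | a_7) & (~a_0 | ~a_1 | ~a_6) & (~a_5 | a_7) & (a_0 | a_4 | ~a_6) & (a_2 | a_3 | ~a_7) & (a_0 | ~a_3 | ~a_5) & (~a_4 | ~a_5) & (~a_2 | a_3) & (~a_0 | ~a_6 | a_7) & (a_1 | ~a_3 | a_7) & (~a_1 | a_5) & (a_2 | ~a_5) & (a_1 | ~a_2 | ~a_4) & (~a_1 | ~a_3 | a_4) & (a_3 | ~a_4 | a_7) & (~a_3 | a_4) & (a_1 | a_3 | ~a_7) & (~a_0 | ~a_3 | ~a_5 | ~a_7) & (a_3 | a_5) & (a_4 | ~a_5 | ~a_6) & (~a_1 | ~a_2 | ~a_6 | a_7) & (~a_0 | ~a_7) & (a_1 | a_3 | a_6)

Case a_3 = True:
  Clause (~a_3) is falsified — contradiction.
Case a_3 = False:
  (a_3 | a_4) forces a_4 = True.
  (~a_4 | ~a_5) forces a_5 = False.
  Clause (a_3 | a_5) is falsified — contradiction.
Both cases fail, so the formula is unsatisfiable.

Unsatisfiable — no assignment works.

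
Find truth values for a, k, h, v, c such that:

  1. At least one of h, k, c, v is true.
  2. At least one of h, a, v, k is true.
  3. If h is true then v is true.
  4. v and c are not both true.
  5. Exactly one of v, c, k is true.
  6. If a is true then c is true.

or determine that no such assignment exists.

a: False; k: True; h: False; v: False; c: False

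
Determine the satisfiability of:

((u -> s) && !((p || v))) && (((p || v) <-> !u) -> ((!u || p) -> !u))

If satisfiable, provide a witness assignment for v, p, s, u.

v = False, p = False, s = True, u = False

  (u -> s) && !((p || v)) = True
    u -> s = True
    !((p || v)) = True
      p || v = False
  ((p || v) <-> !u) -> ((!u || p) -> !u) = True
    (p || v) <-> !u = False
      p || v = False
      !u = True
    (!u || p) -> !u = True
      !u || p = True
        !u = True
      !u = True
Both conjuncts True, so the formula holds.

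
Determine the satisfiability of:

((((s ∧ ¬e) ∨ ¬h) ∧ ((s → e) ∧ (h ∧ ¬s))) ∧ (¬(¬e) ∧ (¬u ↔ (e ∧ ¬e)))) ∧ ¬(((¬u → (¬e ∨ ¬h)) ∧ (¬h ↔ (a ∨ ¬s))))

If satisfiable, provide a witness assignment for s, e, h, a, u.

Case e = True: the formula simplifies to ((¬h ∧ (h ∧ ¬s)) ∧ u) ∧ ¬(((¬u → ¬h) ∧ (¬h ↔ (a ∨ ¬s)))).
  h = True: the conjunct ¬h is False.
  h = False: the conjunct h is False.
Case e = False: the conjunct ¬(¬e) becomes ¬(¬False) = False.
Both cases fail — unsatisfiable.

Unsatisfiable — no assignment works.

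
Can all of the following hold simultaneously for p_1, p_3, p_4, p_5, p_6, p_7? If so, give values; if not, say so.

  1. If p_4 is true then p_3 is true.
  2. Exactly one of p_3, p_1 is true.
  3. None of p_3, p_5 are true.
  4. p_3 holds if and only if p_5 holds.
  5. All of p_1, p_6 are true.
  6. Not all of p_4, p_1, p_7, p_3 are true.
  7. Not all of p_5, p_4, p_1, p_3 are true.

p_1 = True, p_3 = False, p_4 = False, p_5 = False, p_6 = True, p_7 = False

  (1) p_4=F ⇒ p_3: vacuous ✓
  (2) {p_3, p_1}: 1 true — exactly one ✓
  (3) {p_3, p_5}: 0 true — none ✓
  (4) p_3=F, p_5=F — same ✓
  (5) {p_1, p_6}: all 2 true ✓
  (6) {p_4, p_1, p_7, p_3}: 1/4 true — not all ✓
  (7) {p_5, p_4, p_1, p_3}: 1/4 true — not all ✓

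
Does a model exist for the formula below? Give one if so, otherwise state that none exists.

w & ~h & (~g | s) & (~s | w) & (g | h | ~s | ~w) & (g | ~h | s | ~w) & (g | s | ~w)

h=F, w=T, s=T, g=T

Unit clause (w) forces w = True.
Unit clause (~h) forces h = False.
Set s = True.
  then (g | h | ~s | ~w) forces g = True.
All clauses satisfied.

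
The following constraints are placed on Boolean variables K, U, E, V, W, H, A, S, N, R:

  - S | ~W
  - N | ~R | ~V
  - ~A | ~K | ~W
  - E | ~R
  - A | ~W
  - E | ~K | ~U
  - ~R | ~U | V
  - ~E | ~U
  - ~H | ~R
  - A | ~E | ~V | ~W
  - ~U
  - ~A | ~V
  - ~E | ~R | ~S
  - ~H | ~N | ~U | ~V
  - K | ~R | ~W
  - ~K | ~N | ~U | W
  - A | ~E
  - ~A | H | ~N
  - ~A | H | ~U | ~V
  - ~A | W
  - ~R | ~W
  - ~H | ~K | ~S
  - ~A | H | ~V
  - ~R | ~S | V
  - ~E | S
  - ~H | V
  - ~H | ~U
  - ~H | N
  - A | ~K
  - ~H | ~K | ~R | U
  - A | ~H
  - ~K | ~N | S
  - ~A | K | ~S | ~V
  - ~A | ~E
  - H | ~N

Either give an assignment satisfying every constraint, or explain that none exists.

K = False, U = False, E = False, V = True, W = False, H = False, A = False, S = True, N = False, R = False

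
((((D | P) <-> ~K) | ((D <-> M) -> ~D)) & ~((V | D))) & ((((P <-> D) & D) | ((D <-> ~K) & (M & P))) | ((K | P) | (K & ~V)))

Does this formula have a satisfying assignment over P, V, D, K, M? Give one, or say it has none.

P = True; V = False; D = False; K = True; M = False

  (((D | P) <-> ~K) | ((D <-> M) -> ~D)) & ~((V | D)) = True
    ((D | P) <-> ~K) | ((D <-> M) -> ~D) = True
      (D | P) <-> ~K = False
        D | P = True
        ~K = False
      (D <-> M) -> ~D = True
        D <-> M = True
        ~D = True
    ~((V | D)) = True
      V | D = False
  (((P <-> D) & D) | ((D <-> ~K) & (M & P))) | ((K | P) | (K & ~V)) = True
    ((P <-> D) & D) | ((D <-> ~K) & (M & P)) = False
      (P <-> D) & D = False
        P <-> D = False
      (D <-> ~K) & (M & P) = False
        D <-> ~K = True
          ~K = False
        M & P = False
    (K | P) | (K & ~V) = True
      K | P = True
      K & ~V = True
        ~V = True
Both conjuncts True, so the formula holds.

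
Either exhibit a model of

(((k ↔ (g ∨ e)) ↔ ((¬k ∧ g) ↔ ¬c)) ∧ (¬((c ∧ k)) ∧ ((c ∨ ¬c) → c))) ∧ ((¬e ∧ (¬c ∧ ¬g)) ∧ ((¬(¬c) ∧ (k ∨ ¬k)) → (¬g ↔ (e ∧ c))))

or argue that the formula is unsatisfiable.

Case c = True: the conjunct ¬c is False.
Case c = False: the conjunct (c ∨ ¬c) → c becomes (False ∨ True) → False = False.
Both cases fail — unsatisfiable.

No satisfying assignment exists.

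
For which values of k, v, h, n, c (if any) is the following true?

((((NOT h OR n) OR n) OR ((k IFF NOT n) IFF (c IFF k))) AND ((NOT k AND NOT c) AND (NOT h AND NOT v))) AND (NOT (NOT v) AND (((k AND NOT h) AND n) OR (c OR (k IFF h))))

Unsatisfiable — no assignment works.

Case v = True: the conjunct NOT v is False.
Case v = False: the conjunct NOT (NOT v) becomes NOT (NOT False) = False.
Both cases fail — unsatisfiable.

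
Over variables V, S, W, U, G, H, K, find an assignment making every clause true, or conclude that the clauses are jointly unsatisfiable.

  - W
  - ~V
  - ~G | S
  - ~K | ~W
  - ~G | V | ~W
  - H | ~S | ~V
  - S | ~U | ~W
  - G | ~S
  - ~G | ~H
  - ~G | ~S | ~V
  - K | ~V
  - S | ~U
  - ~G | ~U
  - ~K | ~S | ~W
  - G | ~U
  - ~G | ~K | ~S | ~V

Unit clause (W) forces W = True.
Unit clause (~V) forces V = False.
In (~K | ~W) only ~K is left, so K = False.
In (~G | V | ~W) only ~G is left, so G = False.
In (G | ~S) only ~S is left, so S = False.
In (S | ~U) only ~U is left, so U = False.
Set H = True.
All clauses satisfied.

V = False; S = False; W = True; U = False; G = False; H = True; K = False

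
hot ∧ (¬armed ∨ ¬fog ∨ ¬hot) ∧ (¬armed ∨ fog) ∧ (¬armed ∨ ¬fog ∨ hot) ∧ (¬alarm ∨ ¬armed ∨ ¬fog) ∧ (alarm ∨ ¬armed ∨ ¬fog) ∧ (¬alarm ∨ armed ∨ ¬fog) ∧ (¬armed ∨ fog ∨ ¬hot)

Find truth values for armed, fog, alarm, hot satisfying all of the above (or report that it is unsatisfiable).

Unit clause (hot) forces hot = True.
Set armed = False.
Set fog = False.
Set alarm = False.
Check each clause:
  (hot): hot holds.
  (¬armed ∨ ¬fog ∨ ¬hot): ¬armed holds.
  (¬armed ∨ fog): ¬armed holds.
  (¬armed ∨ ¬fog ∨ hot): ¬armed holds.
  (¬alarm ∨ ¬armed ∨ ¬fog): ¬alarm holds.
  (alarm ∨ ¬armed ∨ ¬fog): ¬armed holds.
  (¬alarm ∨ armed ∨ ¬fog): ¬alarm holds.
  (¬armed ∨ fog ∨ ¬hot): ¬armed holds.
All clauses satisfied.

armed=F, fog=F, alarm=F, hot=T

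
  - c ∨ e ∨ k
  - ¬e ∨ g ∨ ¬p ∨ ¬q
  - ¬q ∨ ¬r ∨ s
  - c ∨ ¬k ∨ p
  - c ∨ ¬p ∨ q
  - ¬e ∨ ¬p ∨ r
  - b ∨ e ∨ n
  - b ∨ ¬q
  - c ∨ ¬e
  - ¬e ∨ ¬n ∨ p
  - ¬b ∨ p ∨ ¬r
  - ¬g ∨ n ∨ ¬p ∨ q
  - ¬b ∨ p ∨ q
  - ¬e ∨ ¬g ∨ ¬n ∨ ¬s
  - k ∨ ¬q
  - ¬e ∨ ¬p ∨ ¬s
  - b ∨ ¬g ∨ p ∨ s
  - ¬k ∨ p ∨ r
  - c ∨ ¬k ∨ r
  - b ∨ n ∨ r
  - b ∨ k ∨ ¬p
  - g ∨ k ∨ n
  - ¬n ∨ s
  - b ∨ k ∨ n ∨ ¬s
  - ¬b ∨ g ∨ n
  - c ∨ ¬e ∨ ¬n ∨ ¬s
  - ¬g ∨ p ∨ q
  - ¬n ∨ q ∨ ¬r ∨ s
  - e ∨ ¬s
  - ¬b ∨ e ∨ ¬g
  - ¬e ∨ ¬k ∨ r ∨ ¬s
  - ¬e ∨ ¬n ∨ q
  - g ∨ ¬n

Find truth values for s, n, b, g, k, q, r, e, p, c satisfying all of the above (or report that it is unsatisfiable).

Set s = False.
  then (¬n ∨ s) forces n = False.
Set b = False.
  then (b ∨ e ∨ n) forces e = True.
  then (b ∨ ¬q) forces q = False.
  then (c ∨ ¬e) forces c = True.
  then (b ∨ n ∨ r) forces r = True.
Try g = True:
  (¬g ∨ n ∨ ¬p ∨ q) forces p = False.
  clause (b ∨ ¬g ∨ p ∨ s) is falsified — backtrack.
So g = False.
  then (g ∨ k ∨ n) forces k = True.
Set p = False.
All clauses satisfied.

s: False, n: False, b: False, g: False, k: True, q: False, r: True, e: True, p: False, c: True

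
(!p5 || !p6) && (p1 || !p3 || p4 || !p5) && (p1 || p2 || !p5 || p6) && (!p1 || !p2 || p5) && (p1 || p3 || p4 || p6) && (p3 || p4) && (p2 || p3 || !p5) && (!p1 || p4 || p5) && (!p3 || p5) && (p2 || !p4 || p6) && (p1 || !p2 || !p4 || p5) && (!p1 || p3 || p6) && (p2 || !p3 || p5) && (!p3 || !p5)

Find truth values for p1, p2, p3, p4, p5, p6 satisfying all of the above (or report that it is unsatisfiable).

Set p1 = False.
Set p2 = True.
Try p3 = True:
  (!p3 || p5) forces p5 = True.
  clause (!p3 || !p5) is falsified — backtrack.
So p3 = False.
  then (p3 || p4) forces p4 = True.
  then (p1 || !p2 || !p4 || p5) forces p5 = True.
  then (!p5 || !p6) forces p6 = False.
All clauses satisfied.

p1=F, p2=T, p3=F, p4=T, p5=T, p6=F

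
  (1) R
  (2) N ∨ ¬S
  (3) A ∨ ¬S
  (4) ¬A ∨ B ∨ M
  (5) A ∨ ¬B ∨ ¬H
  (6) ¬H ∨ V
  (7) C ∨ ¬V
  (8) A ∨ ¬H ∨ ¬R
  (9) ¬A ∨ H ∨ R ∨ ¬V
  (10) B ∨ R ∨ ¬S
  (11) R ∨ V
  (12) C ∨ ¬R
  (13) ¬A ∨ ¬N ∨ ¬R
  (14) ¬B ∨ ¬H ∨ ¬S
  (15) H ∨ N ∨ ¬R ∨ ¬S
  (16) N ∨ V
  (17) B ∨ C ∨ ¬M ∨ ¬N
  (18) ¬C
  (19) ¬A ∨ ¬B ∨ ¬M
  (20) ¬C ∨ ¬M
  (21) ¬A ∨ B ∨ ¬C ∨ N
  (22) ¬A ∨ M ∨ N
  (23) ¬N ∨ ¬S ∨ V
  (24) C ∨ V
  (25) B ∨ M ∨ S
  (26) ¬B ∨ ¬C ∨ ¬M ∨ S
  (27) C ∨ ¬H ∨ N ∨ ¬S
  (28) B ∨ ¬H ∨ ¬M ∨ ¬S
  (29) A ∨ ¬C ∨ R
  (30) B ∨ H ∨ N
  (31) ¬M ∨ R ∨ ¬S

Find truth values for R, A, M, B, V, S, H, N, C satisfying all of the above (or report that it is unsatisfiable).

Unsatisfiable — no assignment works.

Case R = True:
  (C ∨ ¬R) forces C = True.
  Clause (¬C) is falsified — contradiction.
Case R = False:
  Clause (R) is falsified — contradiction.
Both cases fail, so the formula is unsatisfiable.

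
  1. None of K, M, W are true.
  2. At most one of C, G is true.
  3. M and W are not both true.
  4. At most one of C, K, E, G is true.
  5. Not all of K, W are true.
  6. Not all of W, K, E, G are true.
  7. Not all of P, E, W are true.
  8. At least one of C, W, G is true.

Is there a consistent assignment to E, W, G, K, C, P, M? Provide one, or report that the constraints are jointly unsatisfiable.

E: False, W: False, G: True, K: False, C: False, P: False, M: False

  (1) {K, M, W}: 0 true — none ✓
  (2) {C, G}: 1 true — at most one ✓
  (3) M=F, W=F — not both ✓
  (4) {C, K, E, G}: 1 true — at most one ✓
  (5) {K, W}: 0/2 true — not all ✓
  (6) {W, K, E, G}: 1/4 true — not all ✓
  (7) {P, E, W}: 0/3 true — not all ✓
  (8) {C, W, G}: 1 true — at least one ✓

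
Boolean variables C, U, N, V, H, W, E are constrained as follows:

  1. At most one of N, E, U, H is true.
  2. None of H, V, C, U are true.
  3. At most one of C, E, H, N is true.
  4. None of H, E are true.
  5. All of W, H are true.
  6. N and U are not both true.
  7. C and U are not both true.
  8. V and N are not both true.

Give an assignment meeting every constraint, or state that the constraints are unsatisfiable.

Case H = True:
  Constraint (2) is violated (H=T) — contradiction.
Case H = False:
  Constraint (5) is violated (H=F) — contradiction.
Both cases fail — unsatisfiable.

The formula is unsatisfiable.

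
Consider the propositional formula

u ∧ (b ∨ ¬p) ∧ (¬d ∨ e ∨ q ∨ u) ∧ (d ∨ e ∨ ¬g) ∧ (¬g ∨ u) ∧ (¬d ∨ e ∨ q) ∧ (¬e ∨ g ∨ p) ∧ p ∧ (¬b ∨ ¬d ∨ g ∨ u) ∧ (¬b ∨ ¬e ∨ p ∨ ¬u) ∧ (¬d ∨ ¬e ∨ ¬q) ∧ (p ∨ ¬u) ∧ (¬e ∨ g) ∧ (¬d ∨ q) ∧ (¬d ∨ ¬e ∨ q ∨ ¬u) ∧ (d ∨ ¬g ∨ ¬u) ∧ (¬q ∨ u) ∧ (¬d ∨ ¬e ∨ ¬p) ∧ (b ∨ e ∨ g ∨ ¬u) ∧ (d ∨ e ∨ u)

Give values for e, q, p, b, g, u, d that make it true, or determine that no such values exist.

Unit clause (u) forces u = True.
Unit clause (p) forces p = True.
In (b ∨ ¬p) only b is left, so b = True.
Set e = False.
Set q = True.
Set g = True.
  then (d ∨ e ∨ ¬g) forces d = True.
All clauses satisfied.

e=F, q=T, p=T, b=T, g=T, u=T, d=T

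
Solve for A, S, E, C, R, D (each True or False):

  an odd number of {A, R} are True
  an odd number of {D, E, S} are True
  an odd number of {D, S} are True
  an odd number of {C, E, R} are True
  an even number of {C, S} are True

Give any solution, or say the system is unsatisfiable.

A = False, S = False, E = False, C = False, R = True, D = True

{A, R}: 1 true → odd ✓
{D, E, S}: 1 true → odd ✓
{D, S}: 1 true → odd ✓
{C, E, R}: 1 true → odd ✓
{C, S}: 0 true → even ✓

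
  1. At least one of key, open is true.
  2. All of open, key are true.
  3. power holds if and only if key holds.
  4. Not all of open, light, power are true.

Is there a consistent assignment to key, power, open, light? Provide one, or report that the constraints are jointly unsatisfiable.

key: True, power: True, open: True, light: False

  (1) {key, open}: 2 true — at least one ✓
  (2) {open, key}: all 2 true ✓
  (3) power=T, key=T — same ✓
  (4) {open, light, power}: 2/3 true — not all ✓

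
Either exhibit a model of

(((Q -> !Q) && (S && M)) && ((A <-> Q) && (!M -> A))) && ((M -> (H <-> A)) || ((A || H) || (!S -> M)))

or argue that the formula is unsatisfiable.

S=T, A=F, M=T, Q=F, H=T

  ((Q -> !Q) && (S && M)) && ((A <-> Q) && (!M -> A)) = True
    (Q -> !Q) && (S && M) = True
      Q -> !Q = True
        !Q = True
      S && M = True
    (A <-> Q) && (!M -> A) = True
      A <-> Q = True
      !M -> A = True
        !M = False
  (M -> (H <-> A)) || ((A || H) || (!S -> M)) = True
    M -> (H <-> A) = False
      H <-> A = False
    (A || H) || (!S -> M) = True
      A || H = True
      !S -> M = True
        !S = False
Both conjuncts True, so the formula holds.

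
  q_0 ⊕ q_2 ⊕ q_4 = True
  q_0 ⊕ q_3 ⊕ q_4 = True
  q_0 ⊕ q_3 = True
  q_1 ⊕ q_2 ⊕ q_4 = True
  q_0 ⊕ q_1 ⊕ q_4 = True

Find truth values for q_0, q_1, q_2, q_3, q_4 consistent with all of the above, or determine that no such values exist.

Adding constraints 1, 2, 3, 4, 5 mod 2: every variable appears an even number of times on the left, so the left side is 0.
But the right sides sum to 1 (mod 2). 0 ≠ 1 — the system is inconsistent.

Unsatisfiable — no assignment works.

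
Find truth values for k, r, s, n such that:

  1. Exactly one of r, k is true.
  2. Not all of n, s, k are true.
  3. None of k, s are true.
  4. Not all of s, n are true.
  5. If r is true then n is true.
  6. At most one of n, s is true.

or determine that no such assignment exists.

k=F, r=T, s=F, n=T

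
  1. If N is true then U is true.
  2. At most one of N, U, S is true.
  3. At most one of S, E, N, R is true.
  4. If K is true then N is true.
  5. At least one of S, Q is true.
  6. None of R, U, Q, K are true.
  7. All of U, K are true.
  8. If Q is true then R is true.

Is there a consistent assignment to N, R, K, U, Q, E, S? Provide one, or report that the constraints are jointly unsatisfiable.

No satisfying assignment exists.

Case K = True:
  Constraint (6) is violated (K=T) — contradiction.
Case K = False:
  Constraint (7) is violated (K=F) — contradiction.
Both cases fail — unsatisfiable.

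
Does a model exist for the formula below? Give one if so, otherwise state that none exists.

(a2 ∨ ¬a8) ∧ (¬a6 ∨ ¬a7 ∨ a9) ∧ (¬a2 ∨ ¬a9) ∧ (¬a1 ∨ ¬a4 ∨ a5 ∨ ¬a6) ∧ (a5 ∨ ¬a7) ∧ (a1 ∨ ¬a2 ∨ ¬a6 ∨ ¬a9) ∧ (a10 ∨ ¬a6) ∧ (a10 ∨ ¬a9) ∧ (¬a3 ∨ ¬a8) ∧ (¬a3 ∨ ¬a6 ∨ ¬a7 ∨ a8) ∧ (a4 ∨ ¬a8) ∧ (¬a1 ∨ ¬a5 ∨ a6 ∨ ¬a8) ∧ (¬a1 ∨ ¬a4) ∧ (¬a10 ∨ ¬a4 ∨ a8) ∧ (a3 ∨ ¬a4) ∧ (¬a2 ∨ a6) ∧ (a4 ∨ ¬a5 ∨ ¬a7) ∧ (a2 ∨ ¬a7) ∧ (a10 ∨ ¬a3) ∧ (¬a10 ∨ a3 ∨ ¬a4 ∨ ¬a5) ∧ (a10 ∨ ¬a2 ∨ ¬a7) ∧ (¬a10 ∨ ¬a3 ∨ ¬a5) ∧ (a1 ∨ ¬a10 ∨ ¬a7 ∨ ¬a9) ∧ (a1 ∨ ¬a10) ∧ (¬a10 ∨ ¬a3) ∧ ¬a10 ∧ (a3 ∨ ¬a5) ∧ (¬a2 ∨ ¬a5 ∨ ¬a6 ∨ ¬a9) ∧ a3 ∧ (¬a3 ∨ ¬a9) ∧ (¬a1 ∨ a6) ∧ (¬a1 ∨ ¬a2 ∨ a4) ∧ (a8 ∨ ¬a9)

Case a3 = True:
  (¬a3 ∨ ¬a8) forces a8 = False.
  (a10 ∨ ¬a3) forces a10 = True.
  Clause (¬a10 ∨ ¬a3) is falsified — contradiction.
Case a3 = False:
  Clause (a3) is falsified — contradiction.
Both cases fail, so the formula is unsatisfiable.

The formula is unsatisfiable.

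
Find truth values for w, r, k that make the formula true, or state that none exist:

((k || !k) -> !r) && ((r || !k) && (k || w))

w=T, r=F, k=F

  (k || !k) -> !r = True
    k || !k = True
      !k = True
    !r = True
  (r || !k) && (k || w) = True
    r || !k = True
      !k = True
    k || w = True
Both conjuncts True, so the formula holds.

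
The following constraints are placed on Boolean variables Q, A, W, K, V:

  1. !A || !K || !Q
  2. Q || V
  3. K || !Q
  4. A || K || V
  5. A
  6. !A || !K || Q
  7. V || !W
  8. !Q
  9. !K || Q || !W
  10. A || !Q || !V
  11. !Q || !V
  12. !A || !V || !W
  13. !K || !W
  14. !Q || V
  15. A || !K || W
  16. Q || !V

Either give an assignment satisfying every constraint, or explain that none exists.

Unsatisfiable

Case Q = True:
  Clause (!Q) is falsified — contradiction.
Case Q = False:
  (Q || V) forces V = True.
  Clause (Q || !V) is falsified — contradiction.
Both cases fail, so the formula is unsatisfiable.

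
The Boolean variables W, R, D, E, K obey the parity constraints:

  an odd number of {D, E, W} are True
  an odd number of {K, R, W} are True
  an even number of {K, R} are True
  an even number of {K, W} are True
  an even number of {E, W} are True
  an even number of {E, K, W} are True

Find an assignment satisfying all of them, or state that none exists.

Unsatisfiable — no assignment works.

Adding constraints 2, 3, 4, 5, 6 mod 2: every variable appears an even number of times on the left, so the left side is 0.
But the right sides sum to 1 (mod 2). 0 ≠ 1 — the system is inconsistent.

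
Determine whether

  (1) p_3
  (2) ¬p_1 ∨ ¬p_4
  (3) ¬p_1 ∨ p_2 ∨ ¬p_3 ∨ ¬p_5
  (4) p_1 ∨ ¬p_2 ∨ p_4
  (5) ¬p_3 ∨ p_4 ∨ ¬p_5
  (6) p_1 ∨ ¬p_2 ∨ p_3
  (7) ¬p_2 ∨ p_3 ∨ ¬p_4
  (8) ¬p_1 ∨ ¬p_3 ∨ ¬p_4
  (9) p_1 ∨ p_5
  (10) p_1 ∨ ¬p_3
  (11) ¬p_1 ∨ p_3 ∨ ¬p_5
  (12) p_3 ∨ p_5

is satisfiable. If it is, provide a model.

Unit clause (p_3) forces p_3 = True.
In (p_1 ∨ ¬p_3) only p_1 is left, so p_1 = True.
In (¬p_1 ∨ ¬p_4) only ¬p_4 is left, so p_4 = False.
In (¬p_3 ∨ p_4 ∨ ¬p_5) only ¬p_5 is left, so p_5 = False.
Set p_2 = True.
All clauses satisfied.

p_1=T, p_2=T, p_3=T, p_4=F, p_5=F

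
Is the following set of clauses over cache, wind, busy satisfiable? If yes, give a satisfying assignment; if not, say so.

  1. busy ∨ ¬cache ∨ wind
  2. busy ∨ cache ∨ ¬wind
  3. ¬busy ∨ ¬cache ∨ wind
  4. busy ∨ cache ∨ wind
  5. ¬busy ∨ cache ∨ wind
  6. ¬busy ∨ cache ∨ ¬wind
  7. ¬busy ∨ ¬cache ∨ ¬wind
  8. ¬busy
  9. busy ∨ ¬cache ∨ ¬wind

Case cache = True:
  (¬busy) forces busy = False.
  (busy ∨ ¬cache ∨ wind) forces wind = True.
  Clause (busy ∨ ¬cache ∨ ¬wind) is falsified — contradiction.
Case cache = False:
  (¬busy) forces busy = False.
  (busy ∨ cache ∨ ¬wind) forces wind = False.
  Clause (busy ∨ cache ∨ wind) is falsified — contradiction.
Both cases fail, so the formula is unsatisfiable.

No satisfying assignment exists.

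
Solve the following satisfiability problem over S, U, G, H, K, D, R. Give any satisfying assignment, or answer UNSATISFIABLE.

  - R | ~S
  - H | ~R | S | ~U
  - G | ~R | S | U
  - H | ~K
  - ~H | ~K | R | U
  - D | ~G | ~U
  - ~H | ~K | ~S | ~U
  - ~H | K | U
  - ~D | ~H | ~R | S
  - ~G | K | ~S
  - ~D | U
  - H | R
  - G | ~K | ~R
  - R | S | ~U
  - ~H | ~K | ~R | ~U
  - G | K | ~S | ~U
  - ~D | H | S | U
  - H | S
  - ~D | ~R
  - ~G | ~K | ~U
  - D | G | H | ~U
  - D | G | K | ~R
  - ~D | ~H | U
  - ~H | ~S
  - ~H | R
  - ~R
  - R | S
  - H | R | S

No satisfying assignment exists.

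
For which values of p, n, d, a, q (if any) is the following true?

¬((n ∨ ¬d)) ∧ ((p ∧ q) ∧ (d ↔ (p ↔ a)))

p = True; n = False; d = True; a = True; q = True

  ¬((n ∨ ¬d)) = True
    n ∨ ¬d = False
      ¬d = False
  (p ∧ q) ∧ (d ↔ (p ↔ a)) = True
    p ∧ q = True
    d ↔ (p ↔ a) = True
      p ↔ a = True
Both conjuncts True, so the formula holds.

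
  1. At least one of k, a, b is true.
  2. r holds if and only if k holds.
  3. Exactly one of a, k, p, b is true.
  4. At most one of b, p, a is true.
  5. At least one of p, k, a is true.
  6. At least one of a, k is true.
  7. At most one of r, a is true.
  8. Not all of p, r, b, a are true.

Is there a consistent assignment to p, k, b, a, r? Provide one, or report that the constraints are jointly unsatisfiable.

p = False, k = False, b = False, a = True, r = False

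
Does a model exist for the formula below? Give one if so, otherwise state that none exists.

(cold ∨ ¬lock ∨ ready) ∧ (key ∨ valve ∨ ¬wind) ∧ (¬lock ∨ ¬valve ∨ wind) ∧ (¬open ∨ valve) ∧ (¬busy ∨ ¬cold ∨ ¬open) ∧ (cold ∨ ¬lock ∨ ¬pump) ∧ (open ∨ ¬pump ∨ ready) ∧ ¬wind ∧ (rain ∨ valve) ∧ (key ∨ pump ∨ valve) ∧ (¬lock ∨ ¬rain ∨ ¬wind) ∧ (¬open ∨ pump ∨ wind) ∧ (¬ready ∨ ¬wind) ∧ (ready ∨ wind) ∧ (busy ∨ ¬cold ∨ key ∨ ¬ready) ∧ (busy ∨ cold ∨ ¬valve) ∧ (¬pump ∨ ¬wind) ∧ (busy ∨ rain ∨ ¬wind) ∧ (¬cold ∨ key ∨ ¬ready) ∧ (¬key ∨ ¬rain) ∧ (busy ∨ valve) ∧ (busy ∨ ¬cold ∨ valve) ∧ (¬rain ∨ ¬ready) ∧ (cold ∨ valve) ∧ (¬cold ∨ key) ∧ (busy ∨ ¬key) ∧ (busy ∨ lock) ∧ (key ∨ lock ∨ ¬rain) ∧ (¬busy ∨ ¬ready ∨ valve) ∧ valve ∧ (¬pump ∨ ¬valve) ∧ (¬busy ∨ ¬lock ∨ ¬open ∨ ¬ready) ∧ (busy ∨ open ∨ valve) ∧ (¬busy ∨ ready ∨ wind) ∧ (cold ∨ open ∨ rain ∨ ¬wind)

Unit clause (¬wind) forces wind = False.
In (ready ∨ wind) only ready is left, so ready = True.
In (¬rain ∨ ¬ready) only ¬rain is left, so rain = False.
Unit clause (valve) forces valve = True.
In (¬pump ∨ ¬valve) only ¬pump is left, so pump = False.
In (¬lock ∨ ¬valve ∨ wind) only ¬lock is left, so lock = False.
In (¬open ∨ pump ∨ wind) only ¬open is left, so open = False.
In (busy ∨ lock) only busy is left, so busy = True.
Set key = False.
  then (¬cold ∨ key ∨ ¬ready) forces cold = False.
All clauses satisfied.

wind: False, lock: False, ready: True, valve: True, busy: True, pump: False, key: False, open: False, cold: False, rain: False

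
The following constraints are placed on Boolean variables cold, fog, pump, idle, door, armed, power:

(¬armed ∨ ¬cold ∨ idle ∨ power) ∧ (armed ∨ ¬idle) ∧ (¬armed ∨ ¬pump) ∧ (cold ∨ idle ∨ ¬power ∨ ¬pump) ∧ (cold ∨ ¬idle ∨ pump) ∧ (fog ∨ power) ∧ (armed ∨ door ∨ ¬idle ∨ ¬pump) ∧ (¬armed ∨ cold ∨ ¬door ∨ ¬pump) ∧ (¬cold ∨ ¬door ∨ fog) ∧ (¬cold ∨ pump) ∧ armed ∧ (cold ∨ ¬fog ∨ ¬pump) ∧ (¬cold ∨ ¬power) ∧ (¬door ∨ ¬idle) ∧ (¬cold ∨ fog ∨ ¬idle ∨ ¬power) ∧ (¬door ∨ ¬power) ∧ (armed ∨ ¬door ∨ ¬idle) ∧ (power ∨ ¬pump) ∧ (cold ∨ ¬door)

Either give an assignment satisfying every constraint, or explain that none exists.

Unit clause (armed) forces armed = True.
In (¬armed ∨ ¬pump) only ¬pump is left, so pump = False.
In (¬cold ∨ pump) only ¬cold is left, so cold = False.
In (cold ∨ ¬door) only ¬door is left, so door = False.
In (cold ∨ ¬idle ∨ pump) only ¬idle is left, so idle = False.
Set fog = False.
  then (fog ∨ power) forces power = True.
All clauses satisfied.

cold=F, fog=F, pump=F, idle=F, door=F, armed=T, power=T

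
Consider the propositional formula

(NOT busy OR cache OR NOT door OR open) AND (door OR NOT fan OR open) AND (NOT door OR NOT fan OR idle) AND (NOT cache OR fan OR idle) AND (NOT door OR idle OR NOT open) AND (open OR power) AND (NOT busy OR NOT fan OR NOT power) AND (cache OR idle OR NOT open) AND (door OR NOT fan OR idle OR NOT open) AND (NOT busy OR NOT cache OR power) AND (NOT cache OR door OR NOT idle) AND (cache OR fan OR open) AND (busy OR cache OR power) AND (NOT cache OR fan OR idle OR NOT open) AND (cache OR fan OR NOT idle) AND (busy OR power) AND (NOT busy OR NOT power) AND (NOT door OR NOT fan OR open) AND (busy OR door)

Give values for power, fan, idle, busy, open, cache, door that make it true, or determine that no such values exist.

Set power = True.
  then (NOT busy OR NOT power) forces busy = False.
  then (busy OR door) forces door = True.
Set fan = True.
  then (NOT door OR NOT fan OR idle) forces idle = True.
  then (NOT door OR NOT fan OR open) forces open = True.
Set cache = True.
All clauses satisfied.

power = True; fan = True; idle = True; busy = False; open = True; cache = True; door = True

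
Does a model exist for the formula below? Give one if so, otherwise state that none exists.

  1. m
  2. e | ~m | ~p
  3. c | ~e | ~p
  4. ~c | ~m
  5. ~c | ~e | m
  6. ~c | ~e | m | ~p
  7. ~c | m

Unit clause (m) forces m = True.
In (~c | ~m) only ~c is left, so c = False.
Set p = False.
Set e = True.
Check each clause:
  (m): m holds.
  (e | ~m | ~p): e holds.
  (c | ~e | ~p): ~p holds.
  (~c | ~m): ~c holds.
  (~c | ~e | m): ~c holds.
  (~c | ~e | m | ~p): ~c holds.
  (~c | m): ~c holds.
All clauses satisfied.

p = False, e = True, m = True, c = False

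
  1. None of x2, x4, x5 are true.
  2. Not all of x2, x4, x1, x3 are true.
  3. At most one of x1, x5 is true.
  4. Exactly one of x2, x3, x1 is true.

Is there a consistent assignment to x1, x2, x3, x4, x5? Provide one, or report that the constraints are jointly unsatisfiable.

x1 = True; x2 = False; x3 = False; x4 = False; x5 = False

  (1) {x2, x4, x5}: 0 true — none ✓
  (2) {x2, x4, x1, x3}: 1/4 true — not all ✓
  (3) {x1, x5}: 1 true — at most one ✓
  (4) {x2, x3, x1}: 1 true — exactly one ✓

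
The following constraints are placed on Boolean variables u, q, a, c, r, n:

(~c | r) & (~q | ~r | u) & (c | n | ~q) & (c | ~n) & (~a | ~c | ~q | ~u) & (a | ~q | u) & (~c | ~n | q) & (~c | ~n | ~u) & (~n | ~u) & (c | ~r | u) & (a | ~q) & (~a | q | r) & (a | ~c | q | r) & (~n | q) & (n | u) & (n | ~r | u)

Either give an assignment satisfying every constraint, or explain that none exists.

u = True; q = False; a = False; c = False; r = False; n = False

Try u = False:
  (n | u) forces n = True.
  (c | ~n) forces c = True.
  (~c | r) forces r = True.
  (~q | ~r | u) forces q = False.
  clause (~c | ~n | q) is falsified — backtrack.
So u = True.
  then (~n | ~u) forces n = False.
Set q = False.
Set a = False.
Set c = False.
Set r = False.
All clauses satisfied.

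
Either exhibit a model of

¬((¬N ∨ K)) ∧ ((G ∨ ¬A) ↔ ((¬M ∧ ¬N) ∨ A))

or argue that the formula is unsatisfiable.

A = True, N = True, G = True, M = False, K = False

  ¬((¬N ∨ K)) = True
    ¬N ∨ K = False
      ¬N = False
  (G ∨ ¬A) ↔ ((¬M ∧ ¬N) ∨ A) = True
    G ∨ ¬A = True
      ¬A = False
    (¬M ∧ ¬N) ∨ A = True
      ¬M ∧ ¬N = False
        ¬M = True
        ¬N = False
Both conjuncts True, so the formula holds.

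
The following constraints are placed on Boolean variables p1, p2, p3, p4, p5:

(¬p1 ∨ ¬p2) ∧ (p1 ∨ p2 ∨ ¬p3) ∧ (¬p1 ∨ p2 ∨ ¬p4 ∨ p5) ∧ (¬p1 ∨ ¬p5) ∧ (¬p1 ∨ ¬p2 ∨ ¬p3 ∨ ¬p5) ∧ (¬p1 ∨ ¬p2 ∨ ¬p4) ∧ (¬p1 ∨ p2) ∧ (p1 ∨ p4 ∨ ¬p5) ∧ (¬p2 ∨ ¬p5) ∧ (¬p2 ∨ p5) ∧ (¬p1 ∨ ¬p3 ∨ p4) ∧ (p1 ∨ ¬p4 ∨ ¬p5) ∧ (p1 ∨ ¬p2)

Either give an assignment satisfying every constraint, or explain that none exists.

Try p1 = True:
  (¬p1 ∨ ¬p2) forces p2 = False.
  clause (¬p1 ∨ p2) is falsified — backtrack.
So p1 = False.
  then (p1 ∨ ¬p2) forces p2 = False.
  then (p1 ∨ p2 ∨ ¬p3) forces p3 = False.
Set p4 = False.
  then (p1 ∨ p4 ∨ ¬p5) forces p5 = False.
All clauses satisfied.

p1=F; p2=F; p3=F; p4=F; p5=F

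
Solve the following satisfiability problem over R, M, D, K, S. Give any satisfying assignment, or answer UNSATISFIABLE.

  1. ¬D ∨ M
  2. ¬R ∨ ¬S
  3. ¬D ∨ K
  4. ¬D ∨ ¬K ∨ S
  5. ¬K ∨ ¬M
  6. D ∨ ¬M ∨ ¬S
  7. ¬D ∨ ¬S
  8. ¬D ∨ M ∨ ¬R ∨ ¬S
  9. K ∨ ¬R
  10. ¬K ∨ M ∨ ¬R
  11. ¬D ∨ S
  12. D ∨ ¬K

R = False; M = True; D = False; K = False; S = False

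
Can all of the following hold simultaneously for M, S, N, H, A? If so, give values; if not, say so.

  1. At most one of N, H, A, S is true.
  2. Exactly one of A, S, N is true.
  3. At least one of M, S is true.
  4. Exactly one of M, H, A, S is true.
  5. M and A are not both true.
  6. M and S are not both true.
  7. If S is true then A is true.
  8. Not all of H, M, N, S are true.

M = True, S = False, N = True, H = False, A = False

  (1) {N, H, A, S}: 1 true — at most one ✓
  (2) {A, S, N}: 1 true — exactly one ✓
  (3) {M, S}: 1 true — at least one ✓
  (4) {M, H, A, S}: 1 true — exactly one ✓
  (5) M=T, A=F — not both ✓
  (6) M=T, S=F — not both ✓
  (7) S=F ⇒ A: vacuous ✓
  (8) {H, M, N, S}: 2/4 true — not all ✓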